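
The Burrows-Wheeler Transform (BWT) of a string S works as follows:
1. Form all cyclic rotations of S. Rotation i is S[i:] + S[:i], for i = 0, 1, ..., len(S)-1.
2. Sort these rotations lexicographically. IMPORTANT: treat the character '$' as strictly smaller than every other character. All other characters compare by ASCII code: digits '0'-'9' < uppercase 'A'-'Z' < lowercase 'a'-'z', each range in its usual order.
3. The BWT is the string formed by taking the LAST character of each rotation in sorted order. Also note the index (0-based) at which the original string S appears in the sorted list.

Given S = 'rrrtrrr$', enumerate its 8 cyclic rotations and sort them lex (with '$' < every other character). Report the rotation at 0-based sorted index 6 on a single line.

Answer: rtrrr$rr

Derivation:
All 8 rotations (rotation i = S[i:]+S[:i]):
  rot[0] = rrrtrrr$
  rot[1] = rrtrrr$r
  rot[2] = rtrrr$rr
  rot[3] = trrr$rrr
  rot[4] = rrr$rrrt
  rot[5] = rr$rrrtr
  rot[6] = r$rrrtrr
  rot[7] = $rrrtrrr
Sorted (with $ < everything):
  sorted[0] = $rrrtrrr
  sorted[1] = r$rrrtrr
  sorted[2] = rr$rrrtr
  sorted[3] = rrr$rrrt
  sorted[4] = rrrtrrr$
  sorted[5] = rrtrrr$r
  sorted[6] = rtrrr$rr
  sorted[7] = trrr$rrr
sorted[6] = rtrrr$rr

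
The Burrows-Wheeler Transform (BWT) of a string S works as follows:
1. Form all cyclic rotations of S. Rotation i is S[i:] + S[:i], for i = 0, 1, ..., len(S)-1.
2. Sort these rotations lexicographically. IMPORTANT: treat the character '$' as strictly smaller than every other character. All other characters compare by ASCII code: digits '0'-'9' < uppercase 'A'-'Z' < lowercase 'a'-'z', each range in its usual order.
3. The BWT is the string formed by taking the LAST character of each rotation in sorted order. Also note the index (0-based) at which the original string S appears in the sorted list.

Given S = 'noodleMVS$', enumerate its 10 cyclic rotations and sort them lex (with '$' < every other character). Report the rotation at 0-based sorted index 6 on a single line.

Answer: leMVS$nood

Derivation:
All 10 rotations (rotation i = S[i:]+S[:i]):
  rot[0] = noodleMVS$
  rot[1] = oodleMVS$n
  rot[2] = odleMVS$no
  rot[3] = dleMVS$noo
  rot[4] = leMVS$nood
  rot[5] = eMVS$noodl
  rot[6] = MVS$noodle
  rot[7] = VS$noodleM
  rot[8] = S$noodleMV
  rot[9] = $noodleMVS
Sorted (with $ < everything):
  sorted[0] = $noodleMVS
  sorted[1] = MVS$noodle
  sorted[2] = S$noodleMV
  sorted[3] = VS$noodleM
  sorted[4] = dleMVS$noo
  sorted[5] = eMVS$noodl
  sorted[6] = leMVS$nood
  sorted[7] = noodleMVS$
  sorted[8] = odleMVS$no
  sorted[9] = oodleMVS$n
sorted[6] = leMVS$nood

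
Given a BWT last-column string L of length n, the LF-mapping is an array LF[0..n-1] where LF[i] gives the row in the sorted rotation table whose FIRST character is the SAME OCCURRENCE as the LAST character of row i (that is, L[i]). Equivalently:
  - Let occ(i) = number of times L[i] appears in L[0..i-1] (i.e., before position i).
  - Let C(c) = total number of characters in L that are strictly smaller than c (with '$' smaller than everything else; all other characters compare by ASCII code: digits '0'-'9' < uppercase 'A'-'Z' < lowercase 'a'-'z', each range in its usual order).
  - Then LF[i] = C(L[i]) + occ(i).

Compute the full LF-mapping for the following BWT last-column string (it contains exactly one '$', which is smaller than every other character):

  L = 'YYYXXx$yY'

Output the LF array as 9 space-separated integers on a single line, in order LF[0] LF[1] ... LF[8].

Answer: 3 4 5 1 2 7 0 8 6

Derivation:
Char counts: '$':1, 'X':2, 'Y':4, 'x':1, 'y':1
C (first-col start): C('$')=0, C('X')=1, C('Y')=3, C('x')=7, C('y')=8
L[0]='Y': occ=0, LF[0]=C('Y')+0=3+0=3
L[1]='Y': occ=1, LF[1]=C('Y')+1=3+1=4
L[2]='Y': occ=2, LF[2]=C('Y')+2=3+2=5
L[3]='X': occ=0, LF[3]=C('X')+0=1+0=1
L[4]='X': occ=1, LF[4]=C('X')+1=1+1=2
L[5]='x': occ=0, LF[5]=C('x')+0=7+0=7
L[6]='$': occ=0, LF[6]=C('$')+0=0+0=0
L[7]='y': occ=0, LF[7]=C('y')+0=8+0=8
L[8]='Y': occ=3, LF[8]=C('Y')+3=3+3=6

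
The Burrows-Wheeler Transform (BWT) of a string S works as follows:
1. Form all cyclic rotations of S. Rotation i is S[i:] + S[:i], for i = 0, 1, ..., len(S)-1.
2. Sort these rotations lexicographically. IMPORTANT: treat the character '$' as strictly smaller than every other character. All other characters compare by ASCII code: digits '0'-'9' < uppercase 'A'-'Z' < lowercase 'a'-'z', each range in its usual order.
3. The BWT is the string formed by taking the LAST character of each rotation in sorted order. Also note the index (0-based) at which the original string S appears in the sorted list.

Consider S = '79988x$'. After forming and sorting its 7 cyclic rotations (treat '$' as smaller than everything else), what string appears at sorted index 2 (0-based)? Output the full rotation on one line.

All 7 rotations (rotation i = S[i:]+S[:i]):
  rot[0] = 79988x$
  rot[1] = 9988x$7
  rot[2] = 988x$79
  rot[3] = 88x$799
  rot[4] = 8x$7998
  rot[5] = x$79988
  rot[6] = $79988x
Sorted (with $ < everything):
  sorted[0] = $79988x
  sorted[1] = 79988x$
  sorted[2] = 88x$799
  sorted[3] = 8x$7998
  sorted[4] = 988x$79
  sorted[5] = 9988x$7
  sorted[6] = x$79988
sorted[2] = 88x$799

Answer: 88x$799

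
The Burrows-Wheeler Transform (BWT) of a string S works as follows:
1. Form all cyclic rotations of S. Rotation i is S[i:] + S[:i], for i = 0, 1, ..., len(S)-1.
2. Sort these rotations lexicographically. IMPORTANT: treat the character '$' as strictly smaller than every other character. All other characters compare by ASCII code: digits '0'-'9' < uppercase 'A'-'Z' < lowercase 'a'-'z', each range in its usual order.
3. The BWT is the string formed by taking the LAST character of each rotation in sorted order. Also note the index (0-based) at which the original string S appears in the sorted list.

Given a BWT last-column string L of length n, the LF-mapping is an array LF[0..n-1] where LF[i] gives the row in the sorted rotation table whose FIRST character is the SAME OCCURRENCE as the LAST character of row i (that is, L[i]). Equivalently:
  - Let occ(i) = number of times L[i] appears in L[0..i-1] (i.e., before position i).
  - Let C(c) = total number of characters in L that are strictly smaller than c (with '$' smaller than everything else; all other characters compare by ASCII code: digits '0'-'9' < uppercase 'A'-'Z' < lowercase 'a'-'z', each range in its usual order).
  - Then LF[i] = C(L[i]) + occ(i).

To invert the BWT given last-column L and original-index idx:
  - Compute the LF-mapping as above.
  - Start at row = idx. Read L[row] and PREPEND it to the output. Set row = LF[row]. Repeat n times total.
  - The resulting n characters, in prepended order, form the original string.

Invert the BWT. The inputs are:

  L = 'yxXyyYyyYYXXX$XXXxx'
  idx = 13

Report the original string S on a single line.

LF mapping: 14 11 1 15 16 8 17 18 9 10 2 3 4 0 5 6 7 12 13
Walk LF starting at row 13, prepending L[row]:
  step 1: row=13, L[13]='$', prepend. Next row=LF[13]=0
  step 2: row=0, L[0]='y', prepend. Next row=LF[0]=14
  step 3: row=14, L[14]='X', prepend. Next row=LF[14]=5
  step 4: row=5, L[5]='Y', prepend. Next row=LF[5]=8
  step 5: row=8, L[8]='Y', prepend. Next row=LF[8]=9
  step 6: row=9, L[9]='Y', prepend. Next row=LF[9]=10
  step 7: row=10, L[10]='X', prepend. Next row=LF[10]=2
  step 8: row=2, L[2]='X', prepend. Next row=LF[2]=1
  step 9: row=1, L[1]='x', prepend. Next row=LF[1]=11
  step 10: row=11, L[11]='X', prepend. Next row=LF[11]=3
  step 11: row=3, L[3]='y', prepend. Next row=LF[3]=15
  step 12: row=15, L[15]='X', prepend. Next row=LF[15]=6
  step 13: row=6, L[6]='y', prepend. Next row=LF[6]=17
  step 14: row=17, L[17]='x', prepend. Next row=LF[17]=12
  step 15: row=12, L[12]='X', prepend. Next row=LF[12]=4
  step 16: row=4, L[4]='y', prepend. Next row=LF[4]=16
  step 17: row=16, L[16]='X', prepend. Next row=LF[16]=7
  step 18: row=7, L[7]='y', prepend. Next row=LF[7]=18
  step 19: row=18, L[18]='x', prepend. Next row=LF[18]=13
Reversed output: xyXyXxyXyXxXXYYYXy$

Answer: xyXyXxyXyXxXXYYYXy$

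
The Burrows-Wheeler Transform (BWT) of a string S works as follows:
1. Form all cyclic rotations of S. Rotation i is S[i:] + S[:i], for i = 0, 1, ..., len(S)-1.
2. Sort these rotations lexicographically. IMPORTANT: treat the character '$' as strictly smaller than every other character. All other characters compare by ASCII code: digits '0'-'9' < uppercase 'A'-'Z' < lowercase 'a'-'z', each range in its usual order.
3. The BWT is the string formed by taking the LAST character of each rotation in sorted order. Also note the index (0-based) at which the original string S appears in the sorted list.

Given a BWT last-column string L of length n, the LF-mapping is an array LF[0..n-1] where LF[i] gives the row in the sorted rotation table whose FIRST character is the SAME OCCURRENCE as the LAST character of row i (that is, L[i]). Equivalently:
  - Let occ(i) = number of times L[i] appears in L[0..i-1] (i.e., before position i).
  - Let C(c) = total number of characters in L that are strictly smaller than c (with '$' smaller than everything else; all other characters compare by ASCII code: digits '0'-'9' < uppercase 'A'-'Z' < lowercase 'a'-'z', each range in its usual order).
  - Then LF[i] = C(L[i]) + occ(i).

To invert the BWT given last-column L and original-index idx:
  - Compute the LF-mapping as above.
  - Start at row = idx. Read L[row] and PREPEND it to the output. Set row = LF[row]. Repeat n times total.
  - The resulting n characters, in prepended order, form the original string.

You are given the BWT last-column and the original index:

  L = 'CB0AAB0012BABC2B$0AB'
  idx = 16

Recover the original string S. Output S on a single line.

LF mapping: 18 12 1 8 9 13 2 3 5 6 14 10 15 19 7 16 0 4 11 17
Walk LF starting at row 16, prepending L[row]:
  step 1: row=16, L[16]='$', prepend. Next row=LF[16]=0
  step 2: row=0, L[0]='C', prepend. Next row=LF[0]=18
  step 3: row=18, L[18]='A', prepend. Next row=LF[18]=11
  step 4: row=11, L[11]='A', prepend. Next row=LF[11]=10
  step 5: row=10, L[10]='B', prepend. Next row=LF[10]=14
  step 6: row=14, L[14]='2', prepend. Next row=LF[14]=7
  step 7: row=7, L[7]='0', prepend. Next row=LF[7]=3
  step 8: row=3, L[3]='A', prepend. Next row=LF[3]=8
  step 9: row=8, L[8]='1', prepend. Next row=LF[8]=5
  step 10: row=5, L[5]='B', prepend. Next row=LF[5]=13
  step 11: row=13, L[13]='C', prepend. Next row=LF[13]=19
  step 12: row=19, L[19]='B', prepend. Next row=LF[19]=17
  step 13: row=17, L[17]='0', prepend. Next row=LF[17]=4
  step 14: row=4, L[4]='A', prepend. Next row=LF[4]=9
  step 15: row=9, L[9]='2', prepend. Next row=LF[9]=6
  step 16: row=6, L[6]='0', prepend. Next row=LF[6]=2
  step 17: row=2, L[2]='0', prepend. Next row=LF[2]=1
  step 18: row=1, L[1]='B', prepend. Next row=LF[1]=12
  step 19: row=12, L[12]='B', prepend. Next row=LF[12]=15
  step 20: row=15, L[15]='B', prepend. Next row=LF[15]=16
Reversed output: BBB002A0BCB1A02BAAC$

Answer: BBB002A0BCB1A02BAAC$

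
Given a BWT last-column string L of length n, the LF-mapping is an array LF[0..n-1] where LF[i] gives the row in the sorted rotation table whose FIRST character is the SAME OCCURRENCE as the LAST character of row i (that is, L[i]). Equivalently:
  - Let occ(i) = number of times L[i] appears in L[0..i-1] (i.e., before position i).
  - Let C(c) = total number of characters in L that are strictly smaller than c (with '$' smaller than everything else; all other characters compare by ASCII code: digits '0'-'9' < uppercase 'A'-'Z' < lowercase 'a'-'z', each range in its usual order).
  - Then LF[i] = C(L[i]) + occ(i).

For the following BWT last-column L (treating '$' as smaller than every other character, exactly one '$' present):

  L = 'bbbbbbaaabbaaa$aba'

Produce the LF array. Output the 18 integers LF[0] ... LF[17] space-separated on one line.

Answer: 9 10 11 12 13 14 1 2 3 15 16 4 5 6 0 7 17 8

Derivation:
Char counts: '$':1, 'a':8, 'b':9
C (first-col start): C('$')=0, C('a')=1, C('b')=9
L[0]='b': occ=0, LF[0]=C('b')+0=9+0=9
L[1]='b': occ=1, LF[1]=C('b')+1=9+1=10
L[2]='b': occ=2, LF[2]=C('b')+2=9+2=11
L[3]='b': occ=3, LF[3]=C('b')+3=9+3=12
L[4]='b': occ=4, LF[4]=C('b')+4=9+4=13
L[5]='b': occ=5, LF[5]=C('b')+5=9+5=14
L[6]='a': occ=0, LF[6]=C('a')+0=1+0=1
L[7]='a': occ=1, LF[7]=C('a')+1=1+1=2
L[8]='a': occ=2, LF[8]=C('a')+2=1+2=3
L[9]='b': occ=6, LF[9]=C('b')+6=9+6=15
L[10]='b': occ=7, LF[10]=C('b')+7=9+7=16
L[11]='a': occ=3, LF[11]=C('a')+3=1+3=4
L[12]='a': occ=4, LF[12]=C('a')+4=1+4=5
L[13]='a': occ=5, LF[13]=C('a')+5=1+5=6
L[14]='$': occ=0, LF[14]=C('$')+0=0+0=0
L[15]='a': occ=6, LF[15]=C('a')+6=1+6=7
L[16]='b': occ=8, LF[16]=C('b')+8=9+8=17
L[17]='a': occ=7, LF[17]=C('a')+7=1+7=8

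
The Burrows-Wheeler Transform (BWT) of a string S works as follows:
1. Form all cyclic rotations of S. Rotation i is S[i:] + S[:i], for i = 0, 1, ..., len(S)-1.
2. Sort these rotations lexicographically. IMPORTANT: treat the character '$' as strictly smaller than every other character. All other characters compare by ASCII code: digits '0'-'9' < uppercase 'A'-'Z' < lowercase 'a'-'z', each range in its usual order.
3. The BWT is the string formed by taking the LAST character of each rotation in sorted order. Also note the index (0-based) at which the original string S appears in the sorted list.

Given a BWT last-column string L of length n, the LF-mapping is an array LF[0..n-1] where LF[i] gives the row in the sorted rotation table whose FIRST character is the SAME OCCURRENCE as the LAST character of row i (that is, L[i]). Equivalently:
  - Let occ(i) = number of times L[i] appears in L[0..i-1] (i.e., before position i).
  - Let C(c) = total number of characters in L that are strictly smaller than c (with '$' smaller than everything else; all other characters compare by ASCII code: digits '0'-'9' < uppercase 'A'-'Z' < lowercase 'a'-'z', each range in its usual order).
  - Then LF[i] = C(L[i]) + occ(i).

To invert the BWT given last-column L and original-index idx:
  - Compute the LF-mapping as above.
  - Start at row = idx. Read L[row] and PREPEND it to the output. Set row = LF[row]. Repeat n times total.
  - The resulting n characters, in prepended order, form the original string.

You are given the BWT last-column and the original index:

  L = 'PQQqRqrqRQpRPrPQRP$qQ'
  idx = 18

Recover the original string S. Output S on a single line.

LF mapping: 1 5 6 15 10 16 19 17 11 7 14 12 2 20 3 8 13 4 0 18 9
Walk LF starting at row 18, prepending L[row]:
  step 1: row=18, L[18]='$', prepend. Next row=LF[18]=0
  step 2: row=0, L[0]='P', prepend. Next row=LF[0]=1
  step 3: row=1, L[1]='Q', prepend. Next row=LF[1]=5
  step 4: row=5, L[5]='q', prepend. Next row=LF[5]=16
  step 5: row=16, L[16]='R', prepend. Next row=LF[16]=13
  step 6: row=13, L[13]='r', prepend. Next row=LF[13]=20
  step 7: row=20, L[20]='Q', prepend. Next row=LF[20]=9
  step 8: row=9, L[9]='Q', prepend. Next row=LF[9]=7
  step 9: row=7, L[7]='q', prepend. Next row=LF[7]=17
  step 10: row=17, L[17]='P', prepend. Next row=LF[17]=4
  step 11: row=4, L[4]='R', prepend. Next row=LF[4]=10
  step 12: row=10, L[10]='p', prepend. Next row=LF[10]=14
  step 13: row=14, L[14]='P', prepend. Next row=LF[14]=3
  step 14: row=3, L[3]='q', prepend. Next row=LF[3]=15
  step 15: row=15, L[15]='Q', prepend. Next row=LF[15]=8
  step 16: row=8, L[8]='R', prepend. Next row=LF[8]=11
  step 17: row=11, L[11]='R', prepend. Next row=LF[11]=12
  step 18: row=12, L[12]='P', prepend. Next row=LF[12]=2
  step 19: row=2, L[2]='Q', prepend. Next row=LF[2]=6
  step 20: row=6, L[6]='r', prepend. Next row=LF[6]=19
  step 21: row=19, L[19]='q', prepend. Next row=LF[19]=18
Reversed output: qrQPRRQqPpRPqQQrRqQP$

Answer: qrQPRRQqPpRPqQQrRqQP$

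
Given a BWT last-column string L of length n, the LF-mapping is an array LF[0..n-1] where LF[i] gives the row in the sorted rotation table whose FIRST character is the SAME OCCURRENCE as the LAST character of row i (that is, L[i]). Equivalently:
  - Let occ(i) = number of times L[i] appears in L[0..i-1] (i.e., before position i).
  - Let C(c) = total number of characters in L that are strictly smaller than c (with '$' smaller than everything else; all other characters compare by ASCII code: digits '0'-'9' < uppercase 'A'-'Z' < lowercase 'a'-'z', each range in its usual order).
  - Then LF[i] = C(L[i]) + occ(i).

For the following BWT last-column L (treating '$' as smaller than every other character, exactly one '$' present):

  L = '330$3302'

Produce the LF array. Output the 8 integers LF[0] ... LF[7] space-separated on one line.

Answer: 4 5 1 0 6 7 2 3

Derivation:
Char counts: '$':1, '0':2, '2':1, '3':4
C (first-col start): C('$')=0, C('0')=1, C('2')=3, C('3')=4
L[0]='3': occ=0, LF[0]=C('3')+0=4+0=4
L[1]='3': occ=1, LF[1]=C('3')+1=4+1=5
L[2]='0': occ=0, LF[2]=C('0')+0=1+0=1
L[3]='$': occ=0, LF[3]=C('$')+0=0+0=0
L[4]='3': occ=2, LF[4]=C('3')+2=4+2=6
L[5]='3': occ=3, LF[5]=C('3')+3=4+3=7
L[6]='0': occ=1, LF[6]=C('0')+1=1+1=2
L[7]='2': occ=0, LF[7]=C('2')+0=3+0=3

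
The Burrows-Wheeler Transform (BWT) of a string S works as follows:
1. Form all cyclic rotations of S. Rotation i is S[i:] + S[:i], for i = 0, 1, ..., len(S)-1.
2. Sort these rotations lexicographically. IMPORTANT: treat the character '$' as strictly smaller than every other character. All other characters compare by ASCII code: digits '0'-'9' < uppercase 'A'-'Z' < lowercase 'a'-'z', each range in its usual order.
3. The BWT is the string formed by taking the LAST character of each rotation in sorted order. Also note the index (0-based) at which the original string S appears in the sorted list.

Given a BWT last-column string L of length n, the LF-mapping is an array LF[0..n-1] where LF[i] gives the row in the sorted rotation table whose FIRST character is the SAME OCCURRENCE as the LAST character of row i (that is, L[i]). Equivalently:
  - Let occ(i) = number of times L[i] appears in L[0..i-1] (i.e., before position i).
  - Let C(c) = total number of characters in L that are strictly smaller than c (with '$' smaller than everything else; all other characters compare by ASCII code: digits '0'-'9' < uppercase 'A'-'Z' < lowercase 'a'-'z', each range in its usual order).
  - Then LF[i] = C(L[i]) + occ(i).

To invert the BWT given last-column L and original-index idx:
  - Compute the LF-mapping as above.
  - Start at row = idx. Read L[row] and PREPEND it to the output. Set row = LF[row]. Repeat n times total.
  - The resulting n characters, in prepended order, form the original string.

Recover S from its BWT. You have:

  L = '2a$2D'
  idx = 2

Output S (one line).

Answer: 2Da2$

Derivation:
LF mapping: 1 4 0 2 3
Walk LF starting at row 2, prepending L[row]:
  step 1: row=2, L[2]='$', prepend. Next row=LF[2]=0
  step 2: row=0, L[0]='2', prepend. Next row=LF[0]=1
  step 3: row=1, L[1]='a', prepend. Next row=LF[1]=4
  step 4: row=4, L[4]='D', prepend. Next row=LF[4]=3
  step 5: row=3, L[3]='2', prepend. Next row=LF[3]=2
Reversed output: 2Da2$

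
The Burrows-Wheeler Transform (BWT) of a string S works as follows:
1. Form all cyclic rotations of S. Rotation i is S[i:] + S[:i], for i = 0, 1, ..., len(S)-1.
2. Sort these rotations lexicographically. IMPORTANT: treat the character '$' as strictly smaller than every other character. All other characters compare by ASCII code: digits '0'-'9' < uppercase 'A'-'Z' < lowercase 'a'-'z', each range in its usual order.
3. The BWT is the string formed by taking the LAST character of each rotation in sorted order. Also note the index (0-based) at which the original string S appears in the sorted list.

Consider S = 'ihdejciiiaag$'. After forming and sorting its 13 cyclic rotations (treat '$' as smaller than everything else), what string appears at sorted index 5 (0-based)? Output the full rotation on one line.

Answer: ejciiiaag$ihd

Derivation:
All 13 rotations (rotation i = S[i:]+S[:i]):
  rot[0] = ihdejciiiaag$
  rot[1] = hdejciiiaag$i
  rot[2] = dejciiiaag$ih
  rot[3] = ejciiiaag$ihd
  rot[4] = jciiiaag$ihde
  rot[5] = ciiiaag$ihdej
  rot[6] = iiiaag$ihdejc
  rot[7] = iiaag$ihdejci
  rot[8] = iaag$ihdejcii
  rot[9] = aag$ihdejciii
  rot[10] = ag$ihdejciiia
  rot[11] = g$ihdejciiiaa
  rot[12] = $ihdejciiiaag
Sorted (with $ < everything):
  sorted[0] = $ihdejciiiaag
  sorted[1] = aag$ihdejciii
  sorted[2] = ag$ihdejciiia
  sorted[3] = ciiiaag$ihdej
  sorted[4] = dejciiiaag$ih
  sorted[5] = ejciiiaag$ihd
  sorted[6] = g$ihdejciiiaa
  sorted[7] = hdejciiiaag$i
  sorted[8] = iaag$ihdejcii
  sorted[9] = ihdejciiiaag$
  sorted[10] = iiaag$ihdejci
  sorted[11] = iiiaag$ihdejc
  sorted[12] = jciiiaag$ihde
sorted[5] = ejciiiaag$ihd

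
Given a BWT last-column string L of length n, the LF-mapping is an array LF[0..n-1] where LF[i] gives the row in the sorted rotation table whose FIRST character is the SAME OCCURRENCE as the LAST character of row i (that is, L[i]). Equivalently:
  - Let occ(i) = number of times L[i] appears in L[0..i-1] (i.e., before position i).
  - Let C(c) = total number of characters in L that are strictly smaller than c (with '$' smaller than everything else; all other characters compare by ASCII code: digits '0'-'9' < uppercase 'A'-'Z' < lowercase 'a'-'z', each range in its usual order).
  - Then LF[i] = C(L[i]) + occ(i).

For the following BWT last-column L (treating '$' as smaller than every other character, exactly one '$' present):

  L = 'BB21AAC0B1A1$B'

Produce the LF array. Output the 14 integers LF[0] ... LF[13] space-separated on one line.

Answer: 9 10 5 2 6 7 13 1 11 3 8 4 0 12

Derivation:
Char counts: '$':1, '0':1, '1':3, '2':1, 'A':3, 'B':4, 'C':1
C (first-col start): C('$')=0, C('0')=1, C('1')=2, C('2')=5, C('A')=6, C('B')=9, C('C')=13
L[0]='B': occ=0, LF[0]=C('B')+0=9+0=9
L[1]='B': occ=1, LF[1]=C('B')+1=9+1=10
L[2]='2': occ=0, LF[2]=C('2')+0=5+0=5
L[3]='1': occ=0, LF[3]=C('1')+0=2+0=2
L[4]='A': occ=0, LF[4]=C('A')+0=6+0=6
L[5]='A': occ=1, LF[5]=C('A')+1=6+1=7
L[6]='C': occ=0, LF[6]=C('C')+0=13+0=13
L[7]='0': occ=0, LF[7]=C('0')+0=1+0=1
L[8]='B': occ=2, LF[8]=C('B')+2=9+2=11
L[9]='1': occ=1, LF[9]=C('1')+1=2+1=3
L[10]='A': occ=2, LF[10]=C('A')+2=6+2=8
L[11]='1': occ=2, LF[11]=C('1')+2=2+2=4
L[12]='$': occ=0, LF[12]=C('$')+0=0+0=0
L[13]='B': occ=3, LF[13]=C('B')+3=9+3=12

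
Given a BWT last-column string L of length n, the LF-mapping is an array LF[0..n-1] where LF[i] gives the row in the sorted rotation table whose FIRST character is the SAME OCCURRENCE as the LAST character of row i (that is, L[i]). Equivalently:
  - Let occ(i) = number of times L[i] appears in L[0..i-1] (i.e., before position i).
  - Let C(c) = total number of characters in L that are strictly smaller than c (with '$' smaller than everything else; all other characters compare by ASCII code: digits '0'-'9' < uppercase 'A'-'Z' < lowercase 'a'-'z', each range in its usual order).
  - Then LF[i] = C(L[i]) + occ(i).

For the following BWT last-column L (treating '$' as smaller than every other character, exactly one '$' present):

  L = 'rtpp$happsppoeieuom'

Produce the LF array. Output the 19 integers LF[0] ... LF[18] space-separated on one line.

Answer: 15 17 9 10 0 4 1 11 12 16 13 14 7 2 5 3 18 8 6

Derivation:
Char counts: '$':1, 'a':1, 'e':2, 'h':1, 'i':1, 'm':1, 'o':2, 'p':6, 'r':1, 's':1, 't':1, 'u':1
C (first-col start): C('$')=0, C('a')=1, C('e')=2, C('h')=4, C('i')=5, C('m')=6, C('o')=7, C('p')=9, C('r')=15, C('s')=16, C('t')=17, C('u')=18
L[0]='r': occ=0, LF[0]=C('r')+0=15+0=15
L[1]='t': occ=0, LF[1]=C('t')+0=17+0=17
L[2]='p': occ=0, LF[2]=C('p')+0=9+0=9
L[3]='p': occ=1, LF[3]=C('p')+1=9+1=10
L[4]='$': occ=0, LF[4]=C('$')+0=0+0=0
L[5]='h': occ=0, LF[5]=C('h')+0=4+0=4
L[6]='a': occ=0, LF[6]=C('a')+0=1+0=1
L[7]='p': occ=2, LF[7]=C('p')+2=9+2=11
L[8]='p': occ=3, LF[8]=C('p')+3=9+3=12
L[9]='s': occ=0, LF[9]=C('s')+0=16+0=16
L[10]='p': occ=4, LF[10]=C('p')+4=9+4=13
L[11]='p': occ=5, LF[11]=C('p')+5=9+5=14
L[12]='o': occ=0, LF[12]=C('o')+0=7+0=7
L[13]='e': occ=0, LF[13]=C('e')+0=2+0=2
L[14]='i': occ=0, LF[14]=C('i')+0=5+0=5
L[15]='e': occ=1, LF[15]=C('e')+1=2+1=3
L[16]='u': occ=0, LF[16]=C('u')+0=18+0=18
L[17]='o': occ=1, LF[17]=C('o')+1=7+1=8
L[18]='m': occ=0, LF[18]=C('m')+0=6+0=6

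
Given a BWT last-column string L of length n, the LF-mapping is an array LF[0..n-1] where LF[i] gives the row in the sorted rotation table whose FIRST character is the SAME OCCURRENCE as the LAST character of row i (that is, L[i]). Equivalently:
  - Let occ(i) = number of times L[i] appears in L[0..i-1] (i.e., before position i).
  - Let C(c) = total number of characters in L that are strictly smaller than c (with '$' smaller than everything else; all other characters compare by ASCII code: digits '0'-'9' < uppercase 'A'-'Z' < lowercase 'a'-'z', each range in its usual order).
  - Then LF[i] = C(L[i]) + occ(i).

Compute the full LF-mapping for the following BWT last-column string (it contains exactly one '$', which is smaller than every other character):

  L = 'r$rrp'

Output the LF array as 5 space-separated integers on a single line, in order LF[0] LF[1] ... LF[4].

Char counts: '$':1, 'p':1, 'r':3
C (first-col start): C('$')=0, C('p')=1, C('r')=2
L[0]='r': occ=0, LF[0]=C('r')+0=2+0=2
L[1]='$': occ=0, LF[1]=C('$')+0=0+0=0
L[2]='r': occ=1, LF[2]=C('r')+1=2+1=3
L[3]='r': occ=2, LF[3]=C('r')+2=2+2=4
L[4]='p': occ=0, LF[4]=C('p')+0=1+0=1

Answer: 2 0 3 4 1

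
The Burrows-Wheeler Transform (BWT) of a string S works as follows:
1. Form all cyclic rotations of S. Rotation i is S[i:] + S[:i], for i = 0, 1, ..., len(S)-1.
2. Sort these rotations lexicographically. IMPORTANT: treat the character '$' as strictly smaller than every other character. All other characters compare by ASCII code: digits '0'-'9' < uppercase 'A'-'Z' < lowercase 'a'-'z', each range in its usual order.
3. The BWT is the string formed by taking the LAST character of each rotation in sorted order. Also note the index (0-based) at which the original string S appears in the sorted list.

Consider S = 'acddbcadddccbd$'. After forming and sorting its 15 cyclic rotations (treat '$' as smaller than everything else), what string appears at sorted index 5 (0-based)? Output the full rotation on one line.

Answer: cadddccbd$acddb

Derivation:
All 15 rotations (rotation i = S[i:]+S[:i]):
  rot[0] = acddbcadddccbd$
  rot[1] = cddbcadddccbd$a
  rot[2] = ddbcadddccbd$ac
  rot[3] = dbcadddccbd$acd
  rot[4] = bcadddccbd$acdd
  rot[5] = cadddccbd$acddb
  rot[6] = adddccbd$acddbc
  rot[7] = dddccbd$acddbca
  rot[8] = ddccbd$acddbcad
  rot[9] = dccbd$acddbcadd
  rot[10] = ccbd$acddbcaddd
  rot[11] = cbd$acddbcadddc
  rot[12] = bd$acddbcadddcc
  rot[13] = d$acddbcadddccb
  rot[14] = $acddbcadddccbd
Sorted (with $ < everything):
  sorted[0] = $acddbcadddccbd
  sorted[1] = acddbcadddccbd$
  sorted[2] = adddccbd$acddbc
  sorted[3] = bcadddccbd$acdd
  sorted[4] = bd$acddbcadddcc
  sorted[5] = cadddccbd$acddb
  sorted[6] = cbd$acddbcadddc
  sorted[7] = ccbd$acddbcaddd
  sorted[8] = cddbcadddccbd$a
  sorted[9] = d$acddbcadddccb
  sorted[10] = dbcadddccbd$acd
  sorted[11] = dccbd$acddbcadd
  sorted[12] = ddbcadddccbd$ac
  sorted[13] = ddccbd$acddbcad
  sorted[14] = dddccbd$acddbca
sorted[5] = cadddccbd$acddb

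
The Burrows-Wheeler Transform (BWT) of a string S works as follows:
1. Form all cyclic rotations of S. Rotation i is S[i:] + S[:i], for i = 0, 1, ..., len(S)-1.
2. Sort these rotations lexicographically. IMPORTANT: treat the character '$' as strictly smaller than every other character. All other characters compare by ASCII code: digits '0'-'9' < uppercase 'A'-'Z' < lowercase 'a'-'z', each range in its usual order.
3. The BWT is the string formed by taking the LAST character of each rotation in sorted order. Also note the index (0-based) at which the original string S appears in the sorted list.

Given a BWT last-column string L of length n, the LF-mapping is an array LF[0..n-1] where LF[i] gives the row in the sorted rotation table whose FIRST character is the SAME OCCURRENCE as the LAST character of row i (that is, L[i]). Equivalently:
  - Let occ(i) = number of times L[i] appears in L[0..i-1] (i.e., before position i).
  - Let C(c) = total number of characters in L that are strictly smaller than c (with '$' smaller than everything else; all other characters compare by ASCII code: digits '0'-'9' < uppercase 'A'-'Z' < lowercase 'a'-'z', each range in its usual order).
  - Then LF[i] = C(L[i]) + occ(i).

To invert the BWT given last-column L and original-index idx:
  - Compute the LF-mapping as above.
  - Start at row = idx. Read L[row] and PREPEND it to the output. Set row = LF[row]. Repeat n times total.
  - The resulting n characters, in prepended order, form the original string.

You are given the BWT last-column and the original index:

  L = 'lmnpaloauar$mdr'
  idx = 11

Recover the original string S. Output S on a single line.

Answer: panamadrumroll$

Derivation:
LF mapping: 5 7 9 11 1 6 10 2 14 3 12 0 8 4 13
Walk LF starting at row 11, prepending L[row]:
  step 1: row=11, L[11]='$', prepend. Next row=LF[11]=0
  step 2: row=0, L[0]='l', prepend. Next row=LF[0]=5
  step 3: row=5, L[5]='l', prepend. Next row=LF[5]=6
  step 4: row=6, L[6]='o', prepend. Next row=LF[6]=10
  step 5: row=10, L[10]='r', prepend. Next row=LF[10]=12
  step 6: row=12, L[12]='m', prepend. Next row=LF[12]=8
  step 7: row=8, L[8]='u', prepend. Next row=LF[8]=14
  step 8: row=14, L[14]='r', prepend. Next row=LF[14]=13
  step 9: row=13, L[13]='d', prepend. Next row=LF[13]=4
  step 10: row=4, L[4]='a', prepend. Next row=LF[4]=1
  step 11: row=1, L[1]='m', prepend. Next row=LF[1]=7
  step 12: row=7, L[7]='a', prepend. Next row=LF[7]=2
  step 13: row=2, L[2]='n', prepend. Next row=LF[2]=9
  step 14: row=9, L[9]='a', prepend. Next row=LF[9]=3
  step 15: row=3, L[3]='p', prepend. Next row=LF[3]=11
Reversed output: panamadrumroll$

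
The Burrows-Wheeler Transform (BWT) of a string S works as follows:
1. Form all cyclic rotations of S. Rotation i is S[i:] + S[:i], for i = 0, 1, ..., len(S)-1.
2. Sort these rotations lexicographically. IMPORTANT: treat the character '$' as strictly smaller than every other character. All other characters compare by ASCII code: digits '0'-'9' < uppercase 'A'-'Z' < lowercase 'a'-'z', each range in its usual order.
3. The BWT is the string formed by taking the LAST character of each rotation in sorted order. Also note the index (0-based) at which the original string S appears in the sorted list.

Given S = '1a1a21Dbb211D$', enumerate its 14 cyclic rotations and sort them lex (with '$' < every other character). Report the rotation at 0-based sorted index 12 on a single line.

Answer: b211D$1a1a21Db

Derivation:
All 14 rotations (rotation i = S[i:]+S[:i]):
  rot[0] = 1a1a21Dbb211D$
  rot[1] = a1a21Dbb211D$1
  rot[2] = 1a21Dbb211D$1a
  rot[3] = a21Dbb211D$1a1
  rot[4] = 21Dbb211D$1a1a
  rot[5] = 1Dbb211D$1a1a2
  rot[6] = Dbb211D$1a1a21
  rot[7] = bb211D$1a1a21D
  rot[8] = b211D$1a1a21Db
  rot[9] = 211D$1a1a21Dbb
  rot[10] = 11D$1a1a21Dbb2
  rot[11] = 1D$1a1a21Dbb21
  rot[12] = D$1a1a21Dbb211
  rot[13] = $1a1a21Dbb211D
Sorted (with $ < everything):
  sorted[0] = $1a1a21Dbb211D
  sorted[1] = 11D$1a1a21Dbb2
  sorted[2] = 1D$1a1a21Dbb21
  sorted[3] = 1Dbb211D$1a1a2
  sorted[4] = 1a1a21Dbb211D$
  sorted[5] = 1a21Dbb211D$1a
  sorted[6] = 211D$1a1a21Dbb
  sorted[7] = 21Dbb211D$1a1a
  sorted[8] = D$1a1a21Dbb211
  sorted[9] = Dbb211D$1a1a21
  sorted[10] = a1a21Dbb211D$1
  sorted[11] = a21Dbb211D$1a1
  sorted[12] = b211D$1a1a21Db
  sorted[13] = bb211D$1a1a21D
sorted[12] = b211D$1a1a21Db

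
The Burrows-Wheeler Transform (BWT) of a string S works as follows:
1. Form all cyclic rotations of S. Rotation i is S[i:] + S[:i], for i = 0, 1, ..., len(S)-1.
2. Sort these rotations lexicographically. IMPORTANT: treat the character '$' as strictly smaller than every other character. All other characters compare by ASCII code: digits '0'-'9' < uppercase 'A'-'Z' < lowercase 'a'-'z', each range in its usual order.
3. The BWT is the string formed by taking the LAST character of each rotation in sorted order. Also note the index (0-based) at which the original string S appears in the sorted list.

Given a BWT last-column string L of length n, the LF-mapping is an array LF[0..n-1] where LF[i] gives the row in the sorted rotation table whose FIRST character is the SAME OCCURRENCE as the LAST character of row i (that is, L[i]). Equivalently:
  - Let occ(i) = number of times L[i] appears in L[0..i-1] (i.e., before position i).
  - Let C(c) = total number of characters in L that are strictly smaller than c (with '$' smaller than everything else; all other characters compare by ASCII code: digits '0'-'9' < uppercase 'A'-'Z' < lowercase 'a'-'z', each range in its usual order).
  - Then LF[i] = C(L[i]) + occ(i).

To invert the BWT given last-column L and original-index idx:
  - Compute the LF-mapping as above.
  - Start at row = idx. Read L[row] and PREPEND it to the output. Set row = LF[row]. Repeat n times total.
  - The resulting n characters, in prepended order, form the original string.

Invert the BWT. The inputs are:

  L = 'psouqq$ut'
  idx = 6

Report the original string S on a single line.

Answer: tuuqqsop$

Derivation:
LF mapping: 2 5 1 7 3 4 0 8 6
Walk LF starting at row 6, prepending L[row]:
  step 1: row=6, L[6]='$', prepend. Next row=LF[6]=0
  step 2: row=0, L[0]='p', prepend. Next row=LF[0]=2
  step 3: row=2, L[2]='o', prepend. Next row=LF[2]=1
  step 4: row=1, L[1]='s', prepend. Next row=LF[1]=5
  step 5: row=5, L[5]='q', prepend. Next row=LF[5]=4
  step 6: row=4, L[4]='q', prepend. Next row=LF[4]=3
  step 7: row=3, L[3]='u', prepend. Next row=LF[3]=7
  step 8: row=7, L[7]='u', prepend. Next row=LF[7]=8
  step 9: row=8, L[8]='t', prepend. Next row=LF[8]=6
Reversed output: tuuqqsop$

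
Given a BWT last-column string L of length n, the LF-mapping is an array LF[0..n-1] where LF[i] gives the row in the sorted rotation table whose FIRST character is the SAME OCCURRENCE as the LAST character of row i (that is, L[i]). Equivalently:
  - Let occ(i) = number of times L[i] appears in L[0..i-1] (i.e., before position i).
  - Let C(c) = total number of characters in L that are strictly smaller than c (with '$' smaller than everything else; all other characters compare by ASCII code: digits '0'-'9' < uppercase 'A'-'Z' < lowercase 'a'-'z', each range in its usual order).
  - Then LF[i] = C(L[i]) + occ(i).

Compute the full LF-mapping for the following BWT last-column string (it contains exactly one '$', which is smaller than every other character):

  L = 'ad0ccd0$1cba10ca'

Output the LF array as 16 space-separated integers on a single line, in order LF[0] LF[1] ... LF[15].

Char counts: '$':1, '0':3, '1':2, 'a':3, 'b':1, 'c':4, 'd':2
C (first-col start): C('$')=0, C('0')=1, C('1')=4, C('a')=6, C('b')=9, C('c')=10, C('d')=14
L[0]='a': occ=0, LF[0]=C('a')+0=6+0=6
L[1]='d': occ=0, LF[1]=C('d')+0=14+0=14
L[2]='0': occ=0, LF[2]=C('0')+0=1+0=1
L[3]='c': occ=0, LF[3]=C('c')+0=10+0=10
L[4]='c': occ=1, LF[4]=C('c')+1=10+1=11
L[5]='d': occ=1, LF[5]=C('d')+1=14+1=15
L[6]='0': occ=1, LF[6]=C('0')+1=1+1=2
L[7]='$': occ=0, LF[7]=C('$')+0=0+0=0
L[8]='1': occ=0, LF[8]=C('1')+0=4+0=4
L[9]='c': occ=2, LF[9]=C('c')+2=10+2=12
L[10]='b': occ=0, LF[10]=C('b')+0=9+0=9
L[11]='a': occ=1, LF[11]=C('a')+1=6+1=7
L[12]='1': occ=1, LF[12]=C('1')+1=4+1=5
L[13]='0': occ=2, LF[13]=C('0')+2=1+2=3
L[14]='c': occ=3, LF[14]=C('c')+3=10+3=13
L[15]='a': occ=2, LF[15]=C('a')+2=6+2=8

Answer: 6 14 1 10 11 15 2 0 4 12 9 7 5 3 13 8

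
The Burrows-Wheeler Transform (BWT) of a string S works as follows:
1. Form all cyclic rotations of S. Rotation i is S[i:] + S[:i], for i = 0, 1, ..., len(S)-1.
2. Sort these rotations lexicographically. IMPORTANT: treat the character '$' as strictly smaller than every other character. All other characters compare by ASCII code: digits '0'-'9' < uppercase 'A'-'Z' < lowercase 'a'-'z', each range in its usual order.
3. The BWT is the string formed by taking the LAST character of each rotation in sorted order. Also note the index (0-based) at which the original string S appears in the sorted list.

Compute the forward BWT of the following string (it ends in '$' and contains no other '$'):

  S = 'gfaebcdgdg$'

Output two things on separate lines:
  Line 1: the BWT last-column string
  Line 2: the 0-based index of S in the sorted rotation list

All 11 rotations (rotation i = S[i:]+S[:i]):
  rot[0] = gfaebcdgdg$
  rot[1] = faebcdgdg$g
  rot[2] = aebcdgdg$gf
  rot[3] = ebcdgdg$gfa
  rot[4] = bcdgdg$gfae
  rot[5] = cdgdg$gfaeb
  rot[6] = dgdg$gfaebc
  rot[7] = gdg$gfaebcd
  rot[8] = dg$gfaebcdg
  rot[9] = g$gfaebcdgd
  rot[10] = $gfaebcdgdg
Sorted (with $ < everything):
  sorted[0] = $gfaebcdgdg  (last char: 'g')
  sorted[1] = aebcdgdg$gf  (last char: 'f')
  sorted[2] = bcdgdg$gfae  (last char: 'e')
  sorted[3] = cdgdg$gfaeb  (last char: 'b')
  sorted[4] = dg$gfaebcdg  (last char: 'g')
  sorted[5] = dgdg$gfaebc  (last char: 'c')
  sorted[6] = ebcdgdg$gfa  (last char: 'a')
  sorted[7] = faebcdgdg$g  (last char: 'g')
  sorted[8] = g$gfaebcdgd  (last char: 'd')
  sorted[9] = gdg$gfaebcd  (last char: 'd')
  sorted[10] = gfaebcdgdg$  (last char: '$')
Last column: gfebgcagdd$
Original string S is at sorted index 10

Answer: gfebgcagdd$
10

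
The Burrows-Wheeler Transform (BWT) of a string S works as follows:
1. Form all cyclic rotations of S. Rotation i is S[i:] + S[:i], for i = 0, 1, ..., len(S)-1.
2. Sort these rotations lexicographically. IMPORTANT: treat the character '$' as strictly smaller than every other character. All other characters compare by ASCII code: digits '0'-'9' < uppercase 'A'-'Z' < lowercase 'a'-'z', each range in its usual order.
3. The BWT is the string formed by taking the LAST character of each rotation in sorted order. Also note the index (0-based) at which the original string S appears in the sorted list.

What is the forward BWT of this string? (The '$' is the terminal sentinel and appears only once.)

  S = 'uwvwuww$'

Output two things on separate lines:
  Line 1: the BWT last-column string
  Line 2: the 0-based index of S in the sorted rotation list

Answer: w$wwwvuu
1

Derivation:
All 8 rotations (rotation i = S[i:]+S[:i]):
  rot[0] = uwvwuww$
  rot[1] = wvwuww$u
  rot[2] = vwuww$uw
  rot[3] = wuww$uwv
  rot[4] = uww$uwvw
  rot[5] = ww$uwvwu
  rot[6] = w$uwvwuw
  rot[7] = $uwvwuww
Sorted (with $ < everything):
  sorted[0] = $uwvwuww  (last char: 'w')
  sorted[1] = uwvwuww$  (last char: '$')
  sorted[2] = uww$uwvw  (last char: 'w')
  sorted[3] = vwuww$uw  (last char: 'w')
  sorted[4] = w$uwvwuw  (last char: 'w')
  sorted[5] = wuww$uwv  (last char: 'v')
  sorted[6] = wvwuww$u  (last char: 'u')
  sorted[7] = ww$uwvwu  (last char: 'u')
Last column: w$wwwvuu
Original string S is at sorted index 1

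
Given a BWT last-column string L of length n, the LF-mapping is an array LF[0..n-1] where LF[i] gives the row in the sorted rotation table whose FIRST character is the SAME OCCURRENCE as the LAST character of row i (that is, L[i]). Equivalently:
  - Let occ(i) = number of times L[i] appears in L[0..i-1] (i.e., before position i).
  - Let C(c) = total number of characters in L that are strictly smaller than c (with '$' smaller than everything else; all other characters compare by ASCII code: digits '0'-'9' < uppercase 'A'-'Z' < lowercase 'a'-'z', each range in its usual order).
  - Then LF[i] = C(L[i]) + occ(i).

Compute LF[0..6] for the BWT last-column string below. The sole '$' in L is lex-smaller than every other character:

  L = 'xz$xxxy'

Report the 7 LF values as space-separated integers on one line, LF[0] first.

Char counts: '$':1, 'x':4, 'y':1, 'z':1
C (first-col start): C('$')=0, C('x')=1, C('y')=5, C('z')=6
L[0]='x': occ=0, LF[0]=C('x')+0=1+0=1
L[1]='z': occ=0, LF[1]=C('z')+0=6+0=6
L[2]='$': occ=0, LF[2]=C('$')+0=0+0=0
L[3]='x': occ=1, LF[3]=C('x')+1=1+1=2
L[4]='x': occ=2, LF[4]=C('x')+2=1+2=3
L[5]='x': occ=3, LF[5]=C('x')+3=1+3=4
L[6]='y': occ=0, LF[6]=C('y')+0=5+0=5

Answer: 1 6 0 2 3 4 5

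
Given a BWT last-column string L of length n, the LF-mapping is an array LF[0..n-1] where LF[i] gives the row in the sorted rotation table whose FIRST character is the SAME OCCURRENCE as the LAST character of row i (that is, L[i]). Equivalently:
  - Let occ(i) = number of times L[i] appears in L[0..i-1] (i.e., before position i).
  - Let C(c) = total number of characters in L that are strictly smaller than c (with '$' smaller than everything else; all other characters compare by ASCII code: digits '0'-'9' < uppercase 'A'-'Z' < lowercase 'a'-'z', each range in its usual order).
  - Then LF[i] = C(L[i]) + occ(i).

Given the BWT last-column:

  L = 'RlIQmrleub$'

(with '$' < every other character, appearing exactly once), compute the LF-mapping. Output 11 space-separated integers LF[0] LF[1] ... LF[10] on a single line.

Char counts: '$':1, 'I':1, 'Q':1, 'R':1, 'b':1, 'e':1, 'l':2, 'm':1, 'r':1, 'u':1
C (first-col start): C('$')=0, C('I')=1, C('Q')=2, C('R')=3, C('b')=4, C('e')=5, C('l')=6, C('m')=8, C('r')=9, C('u')=10
L[0]='R': occ=0, LF[0]=C('R')+0=3+0=3
L[1]='l': occ=0, LF[1]=C('l')+0=6+0=6
L[2]='I': occ=0, LF[2]=C('I')+0=1+0=1
L[3]='Q': occ=0, LF[3]=C('Q')+0=2+0=2
L[4]='m': occ=0, LF[4]=C('m')+0=8+0=8
L[5]='r': occ=0, LF[5]=C('r')+0=9+0=9
L[6]='l': occ=1, LF[6]=C('l')+1=6+1=7
L[7]='e': occ=0, LF[7]=C('e')+0=5+0=5
L[8]='u': occ=0, LF[8]=C('u')+0=10+0=10
L[9]='b': occ=0, LF[9]=C('b')+0=4+0=4
L[10]='$': occ=0, LF[10]=C('$')+0=0+0=0

Answer: 3 6 1 2 8 9 7 5 10 4 0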